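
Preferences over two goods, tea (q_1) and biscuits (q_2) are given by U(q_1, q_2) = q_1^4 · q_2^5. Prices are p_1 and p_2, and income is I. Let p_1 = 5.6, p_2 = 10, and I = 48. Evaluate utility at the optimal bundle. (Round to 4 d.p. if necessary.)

At p_1=5.6, p_2=10, I=48: q_1* = 4/9·48/5.6 = 3.8095, q_2* = 2.6667.
Utility at the optimum: U(3.8095, 2.6667) = 28400.5291.

V = 28400.5291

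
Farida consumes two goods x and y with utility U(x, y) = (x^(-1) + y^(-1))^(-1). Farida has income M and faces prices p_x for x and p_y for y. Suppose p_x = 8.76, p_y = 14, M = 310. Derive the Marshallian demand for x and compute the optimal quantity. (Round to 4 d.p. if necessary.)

MU_x ∝ x^(-2), MU_y ∝ y^(-2), so MRS = (y/x)^(2) = p_x/p_y.
Hence y/x = (p_x/p_y)^(1/(2)), i.e. raised to the 0.5 power.
With the ratio pinned down, the budget gives x* = M/(p_x + p_y·(y/x)) and y* = (y/x)·x*.
Numerically y/x = 0.791021, so x* = 310/(8.76 + 14·0.791021) = 15.6295.

x* = 15.6295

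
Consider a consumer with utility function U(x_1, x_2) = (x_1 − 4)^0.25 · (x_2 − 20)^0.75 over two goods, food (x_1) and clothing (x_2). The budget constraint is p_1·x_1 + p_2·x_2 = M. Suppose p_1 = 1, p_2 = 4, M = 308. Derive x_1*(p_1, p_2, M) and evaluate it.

x_1* = 60

MRS = (1/3)·(x_2−20)/(x_1−4). Tangency with p_1/p_2 gives x_2−20 = 3·(p_1/p_2)·(x_1−4).
Substituting into the budget: x_1* = 4 + 0.25·(M − 4·p_1 − 20·p_2)/p_1, and x_2* = 20 + 0.75·(…)/p_2.
Discretionary income = 308 − 4·1 − 20·4 = 224; x_1* = 4 + 0.25·224/1 = 60.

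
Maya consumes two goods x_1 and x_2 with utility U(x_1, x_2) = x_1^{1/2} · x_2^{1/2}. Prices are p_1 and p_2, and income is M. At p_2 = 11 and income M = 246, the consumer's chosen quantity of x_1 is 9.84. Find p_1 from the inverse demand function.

Tangency: MRS = x_2/x_1 = p_1/p_2.
So 0.5·p_2·x_2 = 0.5·p_1·x_1; combined with the budget, a share 0.5 of income goes to x_1.
Demand: x_1*(p_1,p_2,M) = 0.5·M/p_1 and x_2* = 0.5·M/p_2.
Set x_1* = 9.84 in the demand function and solve for p_1: p_1 = 12.5.

p_1 = 12.5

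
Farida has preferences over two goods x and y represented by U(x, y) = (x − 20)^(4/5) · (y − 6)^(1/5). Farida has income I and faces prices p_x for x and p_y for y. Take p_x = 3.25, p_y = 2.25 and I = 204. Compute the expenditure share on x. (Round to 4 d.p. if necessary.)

share on x = 0.8108

This is Cobb-Douglas in (x−20, y−6): tangency gives 0.8·p_y·(y−6) = 0.2·p_x·(x−20).
Substituting into the budget: x* = 20 + 0.8·(I − 20·p_x − 6·p_y)/p_x, and y* = 6 + 0.2·(…)/p_y.
Discretionary income = 204 − 20·3.25 − 6·2.25 = 125.5; x* = 20 + 0.8·125.5/3.25 = 50.8923; y* = 6 + 0.2·125.5/2.25 = 17.1556.
Expenditure on x: 3.25·50.8923 = 165.4; share = 0.8108.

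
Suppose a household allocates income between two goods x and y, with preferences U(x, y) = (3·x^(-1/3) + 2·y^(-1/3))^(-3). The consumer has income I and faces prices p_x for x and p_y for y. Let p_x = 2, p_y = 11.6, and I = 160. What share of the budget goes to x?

share on x = 0.4662

With the ratio pinned down, the budget gives x* = I/(p_x + p_y·(y/x)) and y* = (y/x)·x*.
Numerically y/x = 0.197406, so x* = 160/(2 + 11.6·0.197406) = 37.2968 and y* = 0.197406·37.2968 = 7.3626.
Expenditure on x: 2·37.2968 = 74.5936; share = 0.4662.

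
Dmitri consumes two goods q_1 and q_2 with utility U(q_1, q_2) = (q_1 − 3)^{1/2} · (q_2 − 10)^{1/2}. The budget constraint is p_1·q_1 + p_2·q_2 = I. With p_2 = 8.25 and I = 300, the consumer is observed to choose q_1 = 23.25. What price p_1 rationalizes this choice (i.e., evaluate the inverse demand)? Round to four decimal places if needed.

p_1 = 5

MRS = (q_2−10)/(q_1−3). Tangency with p_1/p_2 gives q_2−10 = (p_1/p_2)·(q_1−3).
After buying the subsistence bundle (3, 10), a share 0.5 of the remaining income goes to q_1: q_1* = 3 + 0.5·(I − 3p_1 − 10p_2)/p_1.
Set q_1* = 23.25 in the demand function and solve for p_1: p_1 = 5.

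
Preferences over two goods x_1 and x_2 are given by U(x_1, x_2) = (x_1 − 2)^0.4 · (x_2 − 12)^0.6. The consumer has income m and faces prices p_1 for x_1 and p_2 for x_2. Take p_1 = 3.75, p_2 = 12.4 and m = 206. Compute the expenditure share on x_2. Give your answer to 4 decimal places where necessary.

MRS = (2/3)·(x_2−12)/(x_1−2). Tangency with p_1/p_2 gives x_2−12 = (3/2)·(p_1/p_2)·(x_1−2).
Substituting into the budget: x_1* = 2 + 0.4·(m − 2·p_1 − 12·p_2)/p_1, and x_2* = 12 + 0.6·(…)/p_2.
Discretionary income = 206 − 2·3.75 − 12·12.4 = 49.7; x_1* = 2 + 0.4·49.7/3.75 = 7.3013; x_2* = 12 + 0.6·49.7/12.4 = 14.4048.
Expenditure on x_2: 12.4·14.4048 = 178.62; share = 0.8671.

share on x_2 = 0.8671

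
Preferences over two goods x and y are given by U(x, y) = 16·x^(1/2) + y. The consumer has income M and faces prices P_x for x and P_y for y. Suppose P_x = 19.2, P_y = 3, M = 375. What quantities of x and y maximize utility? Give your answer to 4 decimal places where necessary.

x* = 1.5625, y* = 115

Utility is quasi-linear in y; the FOC for x is 8/√x = P_x/P_y.
Thus x* = (8·P_y/P_x)² — independent of M — with the rest of income spent on y.
Plugging in: x* = (8·3/19.2)² = 1.5625, y* = 115.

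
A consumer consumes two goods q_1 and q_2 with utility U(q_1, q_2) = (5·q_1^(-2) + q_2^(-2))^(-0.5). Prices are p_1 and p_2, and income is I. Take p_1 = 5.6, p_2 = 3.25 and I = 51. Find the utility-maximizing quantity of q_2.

q_2* = 4.5384

MRS = MU_q_1/MU_q_2 = 5·(q_2/q_1)^(3). Set equal to p_1/p_2.
Solve for the ratio: q_2/q_1 = [(1/5)·p_1/p_2]^(1/3).
Substitute q_2 = (q_2/q_1)·q_1 into the budget: q_1* = I/(p_1 + p_2·(q_2/q_1)).
Numerically q_2/q_1 = 0.701097, so q_1* = 51/(5.6 + 3.25·0.701097) = 6.4733 and q_2* = 0.701097·6.4733 = 4.5384.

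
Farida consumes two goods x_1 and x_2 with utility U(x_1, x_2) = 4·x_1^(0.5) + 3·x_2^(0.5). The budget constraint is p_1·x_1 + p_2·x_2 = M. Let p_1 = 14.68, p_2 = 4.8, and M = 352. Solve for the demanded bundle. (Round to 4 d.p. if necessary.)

MRS = MU_x_1/MU_x_2 = (4/3)·(x_2/x_1)^(0.5). Set equal to p_1/p_2.
Hence x_2/x_1 = ((3/4)·p_1/p_2)^(1/(0.5)), i.e. raised to the 2 power.
Substitute x_2 = (x_2/x_1)·x_1 into the budget: x_1* = M/(p_1 + p_2·(x_2/x_1)).
Numerically x_2/x_1 = 5.261289, so x_1* = 352/(14.68 + 4.8·5.261289) = 8.8145 and x_2* = 5.261289·8.8145 = 46.3756.

x_1* = 8.8145, x_2* = 46.3756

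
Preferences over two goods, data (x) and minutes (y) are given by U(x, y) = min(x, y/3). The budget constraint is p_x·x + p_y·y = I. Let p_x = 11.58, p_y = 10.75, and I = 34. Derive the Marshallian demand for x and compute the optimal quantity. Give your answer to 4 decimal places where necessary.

x* = 0.7757

Here 11.58 + 3·10.75 = 43.83, giving x* = 0.7757.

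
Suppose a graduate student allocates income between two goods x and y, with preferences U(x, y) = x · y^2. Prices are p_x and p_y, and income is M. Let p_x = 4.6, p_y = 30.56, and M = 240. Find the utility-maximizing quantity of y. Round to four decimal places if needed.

The MRS is (1/2)·y/x. Set MRS = p_x/p_y.
Rearranging, p_y·y = 2·p_x·x. Substituting into the budget gives p_x·x·(1 + 2) = M.
Demand: x*(p_x,p_y,M) = 1/3·M/p_x and y* = 2/3·M/p_y.
At p_x=4.6, p_y=30.56, M=240: y* = 2/3·240/30.56 = 5.2356.

y* = 5.2356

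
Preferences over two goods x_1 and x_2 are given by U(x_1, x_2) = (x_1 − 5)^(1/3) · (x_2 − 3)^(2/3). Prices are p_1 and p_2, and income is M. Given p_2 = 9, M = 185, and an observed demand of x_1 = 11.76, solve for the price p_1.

Let x_1' = x_1−5, x_2' = x_2−3. MRS = (1/2)·x_2'/x_1' = p_1/p_2.
After buying the subsistence bundle (5, 3), a share 1/3 of the remaining income goes to x_1: x_1* = 5 + 1/3·(M − 5p_1 − 3p_2)/p_1.
Set x_1* = 11.76 in the demand function and solve for p_1: p_1 = 6.25.

p_1 = 6.25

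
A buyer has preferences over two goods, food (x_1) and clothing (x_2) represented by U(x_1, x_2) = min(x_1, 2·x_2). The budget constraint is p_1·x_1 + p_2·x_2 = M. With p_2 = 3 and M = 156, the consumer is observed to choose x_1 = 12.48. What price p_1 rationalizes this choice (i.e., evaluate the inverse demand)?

p_1 = 11

Leontief preferences: the optimum is at the kink where x_1/2 = x_2/1, i.e. x_2 = (1/2)·x_1.
Budget: p_1·x_1 + p_2·(1/2)·x_1 = M, so (2·p_1 + p_2)·x_1 = 2·M.
Demand: x_1*(p_1,p_2,M) = 2·M/(2·p_1 + p_2), x_2* = M/(2·p_1 + p_2).
Set x_1* = 12.48 in the demand function and solve for p_1: p_1 = 11.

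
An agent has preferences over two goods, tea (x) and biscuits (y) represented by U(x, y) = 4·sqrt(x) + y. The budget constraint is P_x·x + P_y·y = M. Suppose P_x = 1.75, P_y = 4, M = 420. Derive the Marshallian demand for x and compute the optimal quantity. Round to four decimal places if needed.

Utility is quasi-linear in y; the FOC for x is 2/√x = P_x/P_y.
Solve: √x = 2·P_y/P_x, so x*(P_x,P_y) = (2·P_y/P_x)², and y* = (M − P_x·x*)/P_y.
Plugging in: x* = (2·4/1.75)² = 20.898.

x* = 20.898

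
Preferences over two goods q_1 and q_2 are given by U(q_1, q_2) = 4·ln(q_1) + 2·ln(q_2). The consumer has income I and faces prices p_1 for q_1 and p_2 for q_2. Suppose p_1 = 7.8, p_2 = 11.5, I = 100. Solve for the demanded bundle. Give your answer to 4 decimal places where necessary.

q_1* = 8.547, q_2* = 2.8986

Tangency: MRS = 2·q_2/q_1 = p_1/p_2.
Rearranging, p_2·q_2 = (1/2)·p_1·q_1. Substituting into the budget gives p_1·q_1·(1 + (1/2)) = I.
Demand: q_1*(p_1,p_2,I) = 2/3·I/p_1 and q_2* = 1/3·I/p_2.
At p_1=7.8, p_2=11.5, I=100: q_1* = 2/3·100/7.8 = 8.547, q_2* = 2.8986.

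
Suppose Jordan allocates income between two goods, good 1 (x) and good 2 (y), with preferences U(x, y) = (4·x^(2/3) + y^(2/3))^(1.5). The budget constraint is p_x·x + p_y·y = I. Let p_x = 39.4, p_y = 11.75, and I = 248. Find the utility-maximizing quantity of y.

MU_x ∝ 4·x^(-1/3), MU_y ∝ y^(-1/3), so MRS = 4·(y/x)^(1/3) = p_x/p_y.
Hence y/x = ((1/4)·p_x/p_y)^(1/(1/3)), i.e. raised to the 3 power.
With the ratio pinned down, the budget gives x* = I/(p_x + p_y·(y/x)) and y* = (y/x)·x*.
Numerically y/x = 0.589108, so x* = 248/(39.4 + 11.75·0.589108) = 5.3538 and y* = 0.589108·5.3538 = 3.154.

y* = 3.154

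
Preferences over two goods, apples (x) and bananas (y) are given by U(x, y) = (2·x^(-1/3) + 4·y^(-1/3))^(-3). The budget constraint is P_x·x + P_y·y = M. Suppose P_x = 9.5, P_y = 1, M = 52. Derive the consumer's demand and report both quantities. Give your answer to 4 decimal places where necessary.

x* = 2.7956, y* = 25.4416

From the CES first-order condition, (1/2)·(y/x)^(4/3) = P_x/P_y.
Hence y/x = (2·P_x/P_y)^(1/(4/3)), i.e. raised to the 0.75 power.
Substitute y = (y/x)·x into the budget: x* = M/(P_x + P_y·(y/x)).
Numerically y/x = 9.100499, so x* = 52/(9.5 + 1·9.100499) = 2.7956 and y* = 9.100499·2.7956 = 25.4416.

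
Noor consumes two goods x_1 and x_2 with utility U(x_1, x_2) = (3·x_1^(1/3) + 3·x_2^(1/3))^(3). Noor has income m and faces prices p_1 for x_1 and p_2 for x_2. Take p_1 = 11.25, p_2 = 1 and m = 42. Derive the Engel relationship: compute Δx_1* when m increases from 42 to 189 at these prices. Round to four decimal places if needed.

MU_x_1 ∝ 3·x_1^(-2/3), MU_x_2 ∝ 3·x_2^(-2/3), so MRS = (x_2/x_1)^(2/3) = p_1/p_2.
Hence x_2/x_1 = (p_1/p_2)^(1/(2/3)), i.e. raised to the 1.5 power.
With the ratio pinned down, the budget gives x_1* = m/(p_1 + p_2·(x_2/x_1)) and x_2* = (x_2/x_1)·x_1*.
Numerically x_2/x_1 = 37.733647, so x_1* = 42/(11.25 + 1·37.733647) = 0.8574.
At m' = 189: x_1* = 3.8584. Change: 3.8584 − 0.8574 = 3.001.

Δx_1* = 3.001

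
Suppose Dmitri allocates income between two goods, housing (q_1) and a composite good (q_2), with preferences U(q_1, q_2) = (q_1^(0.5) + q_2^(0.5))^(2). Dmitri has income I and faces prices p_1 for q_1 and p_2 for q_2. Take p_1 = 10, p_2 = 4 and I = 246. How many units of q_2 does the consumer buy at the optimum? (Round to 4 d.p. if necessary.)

MRS = MU_q_1/MU_q_2 = (q_2/q_1)^(0.5). Set equal to p_1/p_2.
Solve for the ratio: q_2/q_1 = [p_1/p_2]^(2).
Substitute q_2 = (q_2/q_1)·q_1 into the budget: q_1* = I/(p_1 + p_2·(q_2/q_1)).
Numerically q_2/q_1 = 6.25, so q_1* = 246/(10 + 4·6.25) = 7.0286 and q_2* = 6.25·7.0286 = 43.9286.

q_2* = 43.9286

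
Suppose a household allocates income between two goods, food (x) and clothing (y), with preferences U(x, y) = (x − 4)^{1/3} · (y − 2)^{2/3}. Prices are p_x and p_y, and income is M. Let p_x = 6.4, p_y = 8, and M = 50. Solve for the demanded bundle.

Let x' = x−4, y' = y−2. MRS = (1/2)·y'/x' = p_x/p_y.
Substituting into the budget: x* = 4 + 1/3·(M − 4·p_x − 2·p_y)/p_x, and y* = 2 + 2/3·(…)/p_y.
Discretionary income = 50 − 4·6.4 − 2·8 = 8.4; x* = 4 + 1/3·8.4/6.4 = 4.4375; y* = 2 + 2/3·8.4/8 = 2.7.

x* = 4.4375, y* = 2.7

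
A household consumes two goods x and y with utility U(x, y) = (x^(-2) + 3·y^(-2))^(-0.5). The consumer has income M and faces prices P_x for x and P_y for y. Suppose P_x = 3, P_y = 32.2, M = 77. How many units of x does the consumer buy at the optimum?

MRS = MU_x/MU_y = (1/3)·(y/x)^(3). Set equal to P_x/P_y.
Hence y/x = (3·P_x/P_y)^(1/(3)), i.e. raised to the 1/3 power.
With the ratio pinned down, the budget gives x* = M/(P_x + P_y·(y/x)) and y* = (y/x)·x*.
Numerically y/x = 0.653826, so x* = 77/(3 + 32.2·0.653826) = 3.2012.

x* = 3.2012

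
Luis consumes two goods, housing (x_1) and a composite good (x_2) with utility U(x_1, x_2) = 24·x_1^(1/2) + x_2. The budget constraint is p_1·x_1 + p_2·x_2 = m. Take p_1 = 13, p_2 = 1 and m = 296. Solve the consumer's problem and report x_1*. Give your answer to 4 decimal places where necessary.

x_1* = 0.8521

Set MRS = p_1/p_2: 12·x_1^(−1/2) = p_1/p_2.
Solve: √x_1 = 12·p_2/p_1, so x_1*(p_1,p_2) = (12·p_2/p_1)², and x_2* = (m − p_1·x_1*)/p_2.
Plugging in: x_1* = (12·1/13)² = 0.8521.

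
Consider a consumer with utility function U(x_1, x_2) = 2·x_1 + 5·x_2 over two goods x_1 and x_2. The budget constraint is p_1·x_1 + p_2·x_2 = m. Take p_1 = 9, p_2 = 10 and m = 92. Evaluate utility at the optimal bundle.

Linear utility — the consumer picks whichever good has higher MU/price: 2/9 = 0.2222 vs 5/10 = 0.5.
x_2 gives more utility per dollar, so spend all income on x_2: x_2* = m/p_2, x_1* = 0.
Numerically: x_1* = 0, x_2* = 9.2.
Utility at the optimum: U(0, 9.2) = 46.

V = 46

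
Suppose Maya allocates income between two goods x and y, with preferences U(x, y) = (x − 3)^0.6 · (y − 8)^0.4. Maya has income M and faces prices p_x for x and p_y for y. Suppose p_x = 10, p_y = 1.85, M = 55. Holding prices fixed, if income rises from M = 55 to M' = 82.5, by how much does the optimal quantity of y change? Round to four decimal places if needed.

Substituting into the budget: x* = 3 + 0.6·(M − 3·p_x − 8·p_y)/p_x, and y* = 8 + 0.4·(…)/p_y.
Discretionary income = 55 − 3·10 − 8·1.85 = 10.2; y* = 8 + 0.4·10.2/1.85 = 10.2054.
At M' = 82.5: y* = 16.1514. Change: 16.1514 − 10.2054 = 5.9459.

Δy* = 5.9459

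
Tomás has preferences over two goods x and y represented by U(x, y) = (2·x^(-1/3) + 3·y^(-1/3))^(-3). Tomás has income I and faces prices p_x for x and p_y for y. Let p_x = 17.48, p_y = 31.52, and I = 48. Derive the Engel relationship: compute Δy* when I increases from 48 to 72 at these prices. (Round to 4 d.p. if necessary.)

Δy* = 0.4652

MU_x ∝ 2·x^(-4/3), MU_y ∝ 3·y^(-4/3), so MRS = (2/3)·(y/x)^(4/3) = p_x/p_y.
Solve for the ratio: y/x = [(3/2)·p_x/p_y]^(0.75).
With the ratio pinned down, the budget gives x* = I/(p_x + p_y·(y/x)) and y* = (y/x)·x*.
Numerically y/x = 0.871034, so x* = 48/(17.48 + 31.52·0.871034) = 1.0682 and y* = 0.871034·1.0682 = 0.9304.
At I' = 72: y* = 1.3957. Change: 1.3957 − 0.9304 = 0.4652.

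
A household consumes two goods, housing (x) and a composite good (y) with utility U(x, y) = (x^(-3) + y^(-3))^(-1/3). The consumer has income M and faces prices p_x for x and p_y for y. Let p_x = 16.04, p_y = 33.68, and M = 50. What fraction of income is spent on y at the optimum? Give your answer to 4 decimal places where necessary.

MRS = MU_x/MU_y = (y/x)^(4). Set equal to p_x/p_y.
Hence y/x = (p_x/p_y)^(1/(4)), i.e. raised to the 0.25 power.
Substitute y = (y/x)·x into the budget: x* = M/(p_x + p_y·(y/x)).
Numerically y/x = 0.830727, so x* = 50/(16.04 + 33.68·0.830727) = 1.1359 and y* = 0.830727·1.1359 = 0.9436.
Expenditure on y: 33.68·0.9436 = 31.7805; share = 0.6356.

share on y = 0.6356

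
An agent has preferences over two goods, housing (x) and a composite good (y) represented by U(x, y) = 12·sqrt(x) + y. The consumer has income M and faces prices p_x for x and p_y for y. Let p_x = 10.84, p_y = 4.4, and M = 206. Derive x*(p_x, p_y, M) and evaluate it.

x* = 5.9313

Set MRS = p_x/p_y: 6·x^(−1/2) = p_x/p_y.
Solve: √x = 6·p_y/p_x, so x*(p_x,p_y) = (6·p_y/p_x)², and y* = (M − p_x·x*)/p_y.
Plugging in: x* = (6·4.4/10.84)² = 5.9313.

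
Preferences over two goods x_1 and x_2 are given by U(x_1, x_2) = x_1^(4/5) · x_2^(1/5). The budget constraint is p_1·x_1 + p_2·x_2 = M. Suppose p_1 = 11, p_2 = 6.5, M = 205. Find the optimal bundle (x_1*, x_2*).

MU_x_1/MU_x_2 = (0.8·x_2)/(0.2·x_1); tangency sets this equal to p_1/p_2.
So 0.8·p_2·x_2 = 0.2·p_1·x_1; combined with the budget, a share 0.8 of income goes to x_1.
Demand: x_1*(p_1,p_2,M) = 0.8·M/p_1 and x_2* = 0.2·M/p_2.
At p_1=11, p_2=6.5, M=205: x_1* = 0.8·205/11 = 14.9091, x_2* = 6.3077.

x_1* = 14.9091, x_2* = 6.3077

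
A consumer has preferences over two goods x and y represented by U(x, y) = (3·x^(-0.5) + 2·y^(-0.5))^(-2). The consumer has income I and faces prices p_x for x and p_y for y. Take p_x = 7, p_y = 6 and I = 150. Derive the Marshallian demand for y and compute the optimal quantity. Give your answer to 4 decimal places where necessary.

Substitute y = (y/x)·x into the budget: x* = I/(p_x + p_y·(y/x)).
Numerically y/x = 0.84574, so x* = 150/(7 + 6·0.84574) = 12.4229 and y* = 0.84574·12.4229 = 10.5066.

y* = 10.5066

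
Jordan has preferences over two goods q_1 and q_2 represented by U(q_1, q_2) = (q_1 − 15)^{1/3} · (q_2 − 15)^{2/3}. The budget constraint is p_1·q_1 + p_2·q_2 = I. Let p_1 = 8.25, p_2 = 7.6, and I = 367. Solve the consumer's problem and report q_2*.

q_2* = 26.3377

Substituting into the budget: q_1* = 15 + 1/3·(I − 15·p_1 − 15·p_2)/p_1, and q_2* = 15 + 2/3·(…)/p_2.
Discretionary income = 367 − 15·8.25 − 15·7.6 = 129.25; q_2* = 15 + 2/3·129.25/7.6 = 26.3377.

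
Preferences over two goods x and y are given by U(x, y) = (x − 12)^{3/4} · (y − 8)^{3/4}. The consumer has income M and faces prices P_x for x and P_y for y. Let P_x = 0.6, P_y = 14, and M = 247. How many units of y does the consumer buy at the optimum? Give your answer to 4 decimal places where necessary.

y* = 12.5643

MRS = (y−8)/(x−12). Tangency with P_x/P_y gives y−8 = (P_x/P_y)·(x−12).
After buying the subsistence bundle (12, 8), a share 0.5 of the remaining income goes to x: x* = 12 + 0.5·(M − 12P_x − 8P_y)/P_x.
Discretionary income = 247 − 12·0.6 − 8·14 = 127.8; y* = 8 + 0.5·127.8/14 = 12.5643.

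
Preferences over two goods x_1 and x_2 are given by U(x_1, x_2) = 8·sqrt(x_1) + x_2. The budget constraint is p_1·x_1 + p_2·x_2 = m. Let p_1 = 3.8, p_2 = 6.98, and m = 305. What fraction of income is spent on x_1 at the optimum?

MU_x_1 = 4/√x_1, MU_x_2 = 1. Tangency: 4/√x_1 = p_1/p_2.
Thus x_1* = (4·p_2/p_1)² — independent of m — with the rest of income spent on x_2.
Plugging in: x_1* = (4·6.98/3.8)² = 53.9838, x_2* = 14.3068.
Expenditure on x_1: 3.8·53.9838 = 205.1385; share = 0.6726.

share on x_1 = 0.6726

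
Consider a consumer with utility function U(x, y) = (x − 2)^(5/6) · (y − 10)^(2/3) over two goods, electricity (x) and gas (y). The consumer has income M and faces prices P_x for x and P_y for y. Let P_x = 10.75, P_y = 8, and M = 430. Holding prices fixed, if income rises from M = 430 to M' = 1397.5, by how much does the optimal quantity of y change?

Δy* = 53.75

MRS = (5/4)·(y−10)/(x−2). Tangency with P_x/P_y gives y−10 = (4/5)·(P_x/P_y)·(x−2).
After buying the subsistence bundle (2, 10), a share 5/9 of the remaining income goes to x: x* = 2 + 5/9·(M − 2P_x − 10P_y)/P_x.
Discretionary income = 430 − 2·10.75 − 10·8 = 328.5; y* = 10 + 4/9·328.5/8 = 28.25.
At M' = 1397.5: y* = 82. Change: 82 − 28.25 = 53.75.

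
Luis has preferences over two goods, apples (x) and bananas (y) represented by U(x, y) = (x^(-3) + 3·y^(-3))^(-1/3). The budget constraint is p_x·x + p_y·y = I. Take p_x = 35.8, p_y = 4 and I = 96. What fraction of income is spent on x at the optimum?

MRS = MU_x/MU_y = (1/3)·(y/x)^(4). Set equal to p_x/p_y.
Solve for the ratio: y/x = [3·p_x/p_y]^(0.25).
With the ratio pinned down, the budget gives x* = I/(p_x + p_y·(y/x)) and y* = (y/x)·x*.
Numerically y/x = 2.276334, so x* = 96/(35.8 + 4·2.276334) = 2.1378 and y* = 2.276334·2.1378 = 4.8664.
Expenditure on x: 35.8·2.1378 = 76.5343; share = 0.7972.

share on x = 0.7972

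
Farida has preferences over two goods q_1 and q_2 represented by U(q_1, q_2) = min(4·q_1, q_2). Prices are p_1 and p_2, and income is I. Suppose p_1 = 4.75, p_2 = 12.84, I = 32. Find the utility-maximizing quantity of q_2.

With perfect complements, no substitution: consume in ratio q_1:q_2 = 1:4.
Budget: p_1·q_1 + p_2·4·q_1 = I, so (p_1 + 4·p_2)·q_1 = I.
Demand: q_1*(p_1,p_2,I) = I/(p_1 + 4·p_2), q_2* = 4·I/(p_1 + 4·p_2).
Here 4.75 + 4·12.84 = 56.11, giving q_2* = 2.2812.

q_2* = 2.2812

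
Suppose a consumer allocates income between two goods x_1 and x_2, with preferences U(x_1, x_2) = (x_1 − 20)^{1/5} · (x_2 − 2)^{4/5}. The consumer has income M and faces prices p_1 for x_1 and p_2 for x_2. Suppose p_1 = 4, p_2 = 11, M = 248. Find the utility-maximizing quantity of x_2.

MRS = (1/4)·(x_2−2)/(x_1−20). Tangency with p_1/p_2 gives x_2−2 = 4·(p_1/p_2)·(x_1−20).
Substituting into the budget: x_1* = 20 + 0.2·(M − 20·p_1 − 2·p_2)/p_1, and x_2* = 2 + 0.8·(…)/p_2.
Discretionary income = 248 − 20·4 − 2·11 = 146; x_2* = 2 + 0.8·146/11 = 12.6182.

x_2* = 12.6182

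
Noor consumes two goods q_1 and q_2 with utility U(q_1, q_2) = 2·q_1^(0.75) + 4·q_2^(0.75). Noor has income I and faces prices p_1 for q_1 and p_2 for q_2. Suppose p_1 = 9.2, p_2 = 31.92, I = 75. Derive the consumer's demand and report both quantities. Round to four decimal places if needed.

Numerically q_2/q_1 = 0.110413, so q_1* = 75/(9.2 + 31.92·0.110413) = 5.8942 and q_2* = 0.110413·5.8942 = 0.6508.

q_1* = 5.8942, q_2* = 0.6508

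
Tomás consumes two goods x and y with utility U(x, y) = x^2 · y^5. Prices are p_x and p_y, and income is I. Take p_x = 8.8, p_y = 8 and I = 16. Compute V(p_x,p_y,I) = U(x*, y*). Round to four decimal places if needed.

V = 1.6056

MU_x/MU_y = (2·y)/(5·x); tangency sets this equal to p_x/p_y.
Rearranging, p_y·y = (5/2)·p_x·x. Substituting into the budget gives p_x·x·(1 + (5/2)) = I.
Demand: x*(p_x,p_y,I) = 2/7·I/p_x and y* = 5/7·I/p_y.
At p_x=8.8, p_y=8, I=16: x* = 2/7·16/8.8 = 0.5195, y* = 1.4286.
Utility at the optimum: U(0.5195, 1.4286) = 1.6056.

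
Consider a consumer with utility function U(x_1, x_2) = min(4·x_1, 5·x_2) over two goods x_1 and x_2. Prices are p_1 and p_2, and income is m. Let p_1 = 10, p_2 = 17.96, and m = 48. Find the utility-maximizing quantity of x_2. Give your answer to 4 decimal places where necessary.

x_2* = 1.5758

With perfect complements, no substitution: consume in ratio x_1:x_2 = 5:4.
Budget: p_1·x_1 + p_2·(4/5)·x_1 = m, so (5·p_1 + 4·p_2)·x_1 = 5·m.
Demand: x_1*(p_1,p_2,m) = 5·m/(5·p_1 + 4·p_2), x_2* = 4·m/(5·p_1 + 4·p_2).
Here 5·10 + 4·17.96 = 121.84, giving x_2* = 1.5758.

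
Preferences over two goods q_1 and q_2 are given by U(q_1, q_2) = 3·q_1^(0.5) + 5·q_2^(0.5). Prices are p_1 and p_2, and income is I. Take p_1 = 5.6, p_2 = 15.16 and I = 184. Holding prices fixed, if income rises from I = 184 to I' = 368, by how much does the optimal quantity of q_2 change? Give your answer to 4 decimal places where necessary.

Δq_2* = 6.1468

Substitute q_2 = (q_2/q_1)·q_1 into the budget: q_1* = I/(p_1 + p_2·(q_2/q_1)).
Numerically q_2/q_1 = 0.379031, so q_1* = 184/(5.6 + 15.16·0.379031) = 16.217 and q_2* = 0.379031·16.217 = 6.1468.
At I' = 368: q_2* = 12.2935. Change: 12.2935 − 6.1468 = 6.1468.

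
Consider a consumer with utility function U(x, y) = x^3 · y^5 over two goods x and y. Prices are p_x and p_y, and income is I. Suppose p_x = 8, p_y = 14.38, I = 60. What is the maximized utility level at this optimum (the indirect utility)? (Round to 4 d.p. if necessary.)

V = 2683.1163

The MRS is (3/5)·y/x. Set MRS = p_x/p_y.
So 3·p_y·y = 5·p_x·x; combined with the budget, a share 0.375 of income goes to x.
Demand: x*(p_x,p_y,I) = 0.375·I/p_x and y* = 0.625·I/p_y.
At p_x=8, p_y=14.38, I=60: x* = 0.375·60/8 = 2.8125, y* = 2.6078.
Utility at the optimum: U(2.8125, 2.6078) = 2683.1163.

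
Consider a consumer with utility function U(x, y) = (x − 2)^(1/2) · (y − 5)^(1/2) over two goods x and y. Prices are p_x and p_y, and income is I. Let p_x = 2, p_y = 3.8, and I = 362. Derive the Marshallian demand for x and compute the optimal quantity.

x* = 86.75

This is Cobb-Douglas in (x−2, y−5): tangency gives 0.5·p_y·(y−5) = 0.5·p_x·(x−2).
After buying the subsistence bundle (2, 5), a share 0.5 of the remaining income goes to x: x* = 2 + 0.5·(I − 2p_x − 5p_y)/p_x.
Discretionary income = 362 − 2·2 − 5·3.8 = 339; x* = 2 + 0.5·339/2 = 86.75.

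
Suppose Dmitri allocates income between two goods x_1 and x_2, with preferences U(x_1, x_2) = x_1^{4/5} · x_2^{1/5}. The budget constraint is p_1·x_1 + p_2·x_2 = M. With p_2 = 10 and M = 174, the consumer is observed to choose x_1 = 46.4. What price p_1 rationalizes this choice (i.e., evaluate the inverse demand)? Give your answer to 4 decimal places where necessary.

p_1 = 3

The MRS is 4·x_2/x_1. Set MRS = p_1/p_2.
Rearranging, p_2·x_2 = (1/4)·p_1·x_1. Substituting into the budget gives p_1·x_1·(1 + (1/4)) = M.
Demand: x_1*(p_1,p_2,M) = 0.8·M/p_1 and x_2* = 0.2·M/p_2.
Set x_1* = 46.4 in the demand function and solve for p_1: p_1 = 3.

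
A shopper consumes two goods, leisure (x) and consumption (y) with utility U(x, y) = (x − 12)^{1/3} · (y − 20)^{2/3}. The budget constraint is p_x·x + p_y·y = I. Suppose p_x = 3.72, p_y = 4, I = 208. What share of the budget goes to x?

Let x' = x−12, y' = y−20. MRS = (1/2)·y'/x' = p_x/p_y.
Substituting into the budget: x* = 12 + 1/3·(I − 12·p_x − 20·p_y)/p_x, and y* = 20 + 2/3·(…)/p_y.
Discretionary income = 208 − 12·3.72 − 20·4 = 83.36; x* = 12 + 1/3·83.36/3.72 = 19.4695; y* = 20 + 2/3·83.36/4 = 33.8933.
Expenditure on x: 3.72·19.4695 = 72.4267; share = 0.3482.

share on x = 0.3482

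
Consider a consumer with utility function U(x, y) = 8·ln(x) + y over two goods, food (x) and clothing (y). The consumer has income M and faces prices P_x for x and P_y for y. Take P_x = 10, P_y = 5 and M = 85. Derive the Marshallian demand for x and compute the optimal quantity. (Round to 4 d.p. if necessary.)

MU_x = 8/x, MU_y = 1. Tangency: 8/x = P_x/P_y.
So x*(P_x,P_y) = 8·P_y/P_x, independent of income; and y* = (M − 8·P_y)/P_y.
At the given prices: x* = 8·5/10 = 4.

x* = 4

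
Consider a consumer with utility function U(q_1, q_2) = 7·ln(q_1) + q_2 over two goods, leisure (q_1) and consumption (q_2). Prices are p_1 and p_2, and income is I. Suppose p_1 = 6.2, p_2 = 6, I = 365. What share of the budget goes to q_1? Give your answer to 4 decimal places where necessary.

share on q_1 = 0.1151

Set MRS = p_1/p_2: (7/q_1)/1 = p_1/p_2.
So q_1*(p_1,p_2) = 7·p_2/p_1, independent of income; and q_2* = (I − 7·p_2)/p_2.
At the given prices: q_1* = 7·6/6.2 = 6.7742, and q_2* = 53.8333.
Expenditure on q_1: 6.2·6.7742 = 42; share = 0.1151.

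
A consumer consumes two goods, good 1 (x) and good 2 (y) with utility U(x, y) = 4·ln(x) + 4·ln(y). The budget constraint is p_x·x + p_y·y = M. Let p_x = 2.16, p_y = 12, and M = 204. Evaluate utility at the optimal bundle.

Tangency: MRS = y/x = p_x/p_y.
Rearranging, p_y·y = p_x·x. Substituting into the budget gives p_x·x·(1 + 1) = M.
Demand: x*(p_x,p_y,M) = 0.5·M/p_x and y* = 0.5·M/p_y.
At p_x=2.16, p_y=12, M=204: x* = 0.5·204/2.16 = 47.2222, y* = 8.5.
Utility at the optimum: U(47.2222, 8.5) = 23.9797.

V = 23.9797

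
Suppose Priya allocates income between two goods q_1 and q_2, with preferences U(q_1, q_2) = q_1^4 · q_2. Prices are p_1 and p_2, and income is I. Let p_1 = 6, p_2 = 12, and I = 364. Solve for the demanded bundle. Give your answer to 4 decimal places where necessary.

MU_q_1/MU_q_2 = (4·q_2)/(q_1); tangency sets this equal to p_1/p_2.
So 4·p_2·q_2 = p_1·q_1; combined with the budget, a share 0.8 of income goes to q_1.
Demand: q_1*(p_1,p_2,I) = 0.8·I/p_1 and q_2* = 0.2·I/p_2.
At p_1=6, p_2=12, I=364: q_1* = 0.8·364/6 = 48.5333, q_2* = 6.0667.

q_1* = 48.5333, q_2* = 6.0667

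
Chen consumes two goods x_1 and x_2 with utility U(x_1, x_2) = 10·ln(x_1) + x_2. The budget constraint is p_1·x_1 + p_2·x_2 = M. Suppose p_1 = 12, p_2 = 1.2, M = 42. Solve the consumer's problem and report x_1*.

So x_1*(p_1,p_2) = 10·p_2/p_1, independent of income; and x_2* = (M − 10·p_2)/p_2.
At the given prices: x_1* = 10·1.2/12 = 1.

x_1* = 1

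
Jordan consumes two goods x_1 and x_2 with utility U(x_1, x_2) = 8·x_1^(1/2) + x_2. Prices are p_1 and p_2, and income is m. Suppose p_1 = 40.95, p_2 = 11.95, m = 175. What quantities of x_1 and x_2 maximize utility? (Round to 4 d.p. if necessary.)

MU_x_1 = 4/√x_1, MU_x_2 = 1. Tangency: 4/√x_1 = p_1/p_2.
Solve: √x_1 = 4·p_2/p_1, so x_1*(p_1,p_2) = (4·p_2/p_1)², and x_2* = (m − p_1·x_1*)/p_2.
Plugging in: x_1* = (4·11.95/40.95)² = 1.3625, x_2* = 9.9752.

x_1* = 1.3625, x_2* = 9.9752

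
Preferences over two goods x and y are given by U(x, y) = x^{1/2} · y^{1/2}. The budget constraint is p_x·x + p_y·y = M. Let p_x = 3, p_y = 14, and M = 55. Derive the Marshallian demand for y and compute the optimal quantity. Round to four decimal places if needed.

Demand: x*(p_x,p_y,M) = 0.5·M/p_x and y* = 0.5·M/p_y.
At p_x=3, p_y=14, M=55: y* = 0.5·55/14 = 1.9643.

y* = 1.9643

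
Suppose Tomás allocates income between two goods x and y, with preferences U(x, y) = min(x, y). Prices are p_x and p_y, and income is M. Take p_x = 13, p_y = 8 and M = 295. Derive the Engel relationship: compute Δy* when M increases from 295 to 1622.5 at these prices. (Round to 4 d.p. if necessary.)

With perfect complements, no substitution: consume in ratio x:y = 1:1.
Budget: p_x·x + p_y·x = M, so (p_x + p_y)·x = M.
Demand: x*(p_x,p_y,M) = M/(p_x + p_y), y* = M/(p_x + p_y).
Here 13 + 8 = 21, giving y* = 14.0476.
At M' = 1622.5: y* = 77.2619. Change: 77.2619 − 14.0476 = 63.2143.

Δy* = 63.2143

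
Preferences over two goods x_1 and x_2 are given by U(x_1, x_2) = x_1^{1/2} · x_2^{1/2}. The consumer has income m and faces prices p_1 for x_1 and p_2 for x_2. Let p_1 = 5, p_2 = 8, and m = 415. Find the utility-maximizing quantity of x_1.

MU_x_1/MU_x_2 = (0.5·x_2)/(0.5·x_1); tangency sets this equal to p_1/p_2.
Rearranging, p_2·x_2 = p_1·x_1. Substituting into the budget gives p_1·x_1·(1 + 1) = m.
Demand: x_1*(p_1,p_2,m) = 0.5·m/p_1 and x_2* = 0.5·m/p_2.
At p_1=5, p_2=8, m=415: x_1* = 0.5·415/5 = 41.5.

x_1* = 41.5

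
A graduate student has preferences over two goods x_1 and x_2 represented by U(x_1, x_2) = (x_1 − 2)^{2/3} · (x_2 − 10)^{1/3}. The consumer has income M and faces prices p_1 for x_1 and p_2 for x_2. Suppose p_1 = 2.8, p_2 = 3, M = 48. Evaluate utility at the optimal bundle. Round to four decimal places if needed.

Let x_1' = x_1−2, x_2' = x_2−10. MRS = 2·x_2'/x_1' = p_1/p_2.
After buying the subsistence bundle (2, 10), a share 2/3 of the remaining income goes to x_1: x_1* = 2 + 2/3·(M − 2p_1 − 10p_2)/p_1.
Discretionary income = 48 − 2·2.8 − 10·3 = 12.4; x_1* = 2 + 2/3·12.4/2.8 = 4.9524; x_2* = 10 + 1/3·12.4/3 = 11.3778.
Utility at the optimum: U(4.9524, 11.3778) = 2.29.

V = 2.29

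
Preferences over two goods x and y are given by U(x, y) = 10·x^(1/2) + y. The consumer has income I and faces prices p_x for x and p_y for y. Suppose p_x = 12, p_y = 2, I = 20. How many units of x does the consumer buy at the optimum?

Set MRS = p_x/p_y: 5·x^(−1/2) = p_x/p_y.
Thus x* = (5·p_y/p_x)² — independent of I — with the rest of income spent on y.
Plugging in: x* = (5·2/12)² = 0.6944.

x* = 0.6944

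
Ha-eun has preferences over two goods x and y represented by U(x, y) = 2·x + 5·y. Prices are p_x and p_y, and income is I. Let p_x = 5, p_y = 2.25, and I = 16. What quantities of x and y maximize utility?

Linear utility — the consumer picks whichever good has higher MU/price: 2/5 = 0.4 vs 5/2.25 = 2.2222.
y gives more utility per dollar, so spend all income on y: y* = I/p_y, x* = 0.
Numerically: x* = 0, y* = 7.1111.

x* = 0, y* = 7.1111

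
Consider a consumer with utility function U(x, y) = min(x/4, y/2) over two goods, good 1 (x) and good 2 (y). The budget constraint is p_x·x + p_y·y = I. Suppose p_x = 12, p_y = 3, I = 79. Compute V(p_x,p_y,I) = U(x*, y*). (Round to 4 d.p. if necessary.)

V = 1.463

With perfect complements, no substitution: consume in ratio x:y = 4:2.
Budget: p_x·x + p_y·(1/2)·x = I, so (4·p_x + 2·p_y)·x = 4·I.
Demand: x*(p_x,p_y,I) = 4·I/(4·p_x + 2·p_y), y* = 2·I/(4·p_x + 2·p_y).
Here 4·12 + 2·3 = 54, giving x* = 5.8519 and y* = 2.9259.
Utility at the optimum: U(5.8519, 2.9259) = 1.463.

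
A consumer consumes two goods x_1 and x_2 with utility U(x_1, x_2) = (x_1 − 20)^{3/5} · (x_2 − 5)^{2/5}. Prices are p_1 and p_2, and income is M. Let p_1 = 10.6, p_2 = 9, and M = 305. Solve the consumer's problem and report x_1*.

x_1* = 22.717

MRS = (3/2)·(x_2−5)/(x_1−20). Tangency with p_1/p_2 gives x_2−5 = (2/3)·(p_1/p_2)·(x_1−20).
Substituting into the budget: x_1* = 20 + 0.6·(M − 20·p_1 − 5·p_2)/p_1, and x_2* = 5 + 0.4·(…)/p_2.
Discretionary income = 305 − 20·10.6 − 5·9 = 48; x_1* = 20 + 0.6·48/10.6 = 22.717.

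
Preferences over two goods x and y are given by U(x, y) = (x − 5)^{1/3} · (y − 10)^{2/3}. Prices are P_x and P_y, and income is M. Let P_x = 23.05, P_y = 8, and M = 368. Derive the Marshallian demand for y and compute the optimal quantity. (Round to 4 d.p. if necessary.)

y* = 24.3958

MRS = (1/2)·(y−10)/(x−5). Tangency with P_x/P_y gives y−10 = 2·(P_x/P_y)·(x−5).
Substituting into the budget: x* = 5 + 1/3·(M − 5·P_x − 10·P_y)/P_x, and y* = 10 + 2/3·(…)/P_y.
Discretionary income = 368 − 5·23.05 − 10·8 = 172.75; y* = 10 + 2/3·172.75/8 = 24.3958.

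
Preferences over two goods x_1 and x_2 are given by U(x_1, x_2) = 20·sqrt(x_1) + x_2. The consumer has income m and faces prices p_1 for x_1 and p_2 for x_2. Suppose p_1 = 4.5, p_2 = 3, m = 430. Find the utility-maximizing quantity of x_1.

x_1* = 44.4444

MU_x_1 = 10/√x_1, MU_x_2 = 1. Tangency: 10/√x_1 = p_1/p_2.
Thus x_1* = (10·p_2/p_1)² — independent of m — with the rest of income spent on x_2.
Plugging in: x_1* = (10·3/4.5)² = 44.4444.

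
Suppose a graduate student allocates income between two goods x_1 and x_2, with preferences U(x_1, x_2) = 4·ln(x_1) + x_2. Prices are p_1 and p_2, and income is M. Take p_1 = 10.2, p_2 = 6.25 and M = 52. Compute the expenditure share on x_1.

share on x_1 = 0.4808

Set MRS = p_1/p_2: (4/x_1)/1 = p_1/p_2.
So x_1*(p_1,p_2) = 4·p_2/p_1, independent of income; and x_2* = (M − 4·p_2)/p_2.
At the given prices: x_1* = 4·6.25/10.2 = 2.451, and x_2* = 4.32.
Expenditure on x_1: 10.2·2.451 = 25; share = 0.4808.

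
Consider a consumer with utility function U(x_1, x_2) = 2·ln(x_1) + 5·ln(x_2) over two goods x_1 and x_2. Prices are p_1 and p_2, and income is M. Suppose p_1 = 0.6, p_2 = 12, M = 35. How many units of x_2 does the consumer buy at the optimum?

The MRS is (2/5)·x_2/x_1. Set MRS = p_1/p_2.
So 2·p_2·x_2 = 5·p_1·x_1; combined with the budget, a share 2/7 of income goes to x_1.
Demand: x_1*(p_1,p_2,M) = 2/7·M/p_1 and x_2* = 5/7·M/p_2.
At p_1=0.6, p_2=12, M=35: x_2* = 5/7·35/12 = 2.0833.

x_2* = 2.0833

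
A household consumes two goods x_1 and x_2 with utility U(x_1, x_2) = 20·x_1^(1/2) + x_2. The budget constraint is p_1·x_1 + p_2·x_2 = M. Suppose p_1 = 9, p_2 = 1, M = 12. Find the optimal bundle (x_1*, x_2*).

x_1* = 1.2346, x_2* = 0.8889

Set MRS = p_1/p_2: 10·x_1^(−1/2) = p_1/p_2.
Solve: √x_1 = 10·p_2/p_1, so x_1*(p_1,p_2) = (10·p_2/p_1)², and x_2* = (M − p_1·x_1*)/p_2.
Plugging in: x_1* = (10·1/9)² = 1.2346, x_2* = 0.8889.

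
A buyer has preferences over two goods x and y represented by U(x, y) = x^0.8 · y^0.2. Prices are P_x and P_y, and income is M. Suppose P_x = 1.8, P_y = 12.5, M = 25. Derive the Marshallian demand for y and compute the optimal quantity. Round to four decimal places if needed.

y* = 0.4

MU_x/MU_y = (0.8·y)/(0.2·x); tangency sets this equal to P_x/P_y.
Rearranging, P_y·y = (1/4)·P_x·x. Substituting into the budget gives P_x·x·(1 + (1/4)) = M.
Demand: x*(P_x,P_y,M) = 0.8·M/P_x and y* = 0.2·M/P_y.
At P_x=1.8, P_y=12.5, M=25: y* = 0.2·25/12.5 = 0.4.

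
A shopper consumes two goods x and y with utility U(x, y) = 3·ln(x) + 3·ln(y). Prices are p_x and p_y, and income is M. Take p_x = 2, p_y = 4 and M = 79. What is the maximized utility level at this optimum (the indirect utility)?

MU_x/MU_y = (3·y)/(3·x); tangency sets this equal to p_x/p_y.
Rearranging, p_y·y = p_x·x. Substituting into the budget gives p_x·x·(1 + 1) = M.
Demand: x*(p_x,p_y,M) = 0.5·M/p_x and y* = 0.5·M/p_y.
At p_x=2, p_y=4, M=79: x* = 0.5·79/2 = 19.75, y* = 9.875.
Utility at the optimum: U(19.75, 9.875) = 15.8195.

V = 15.8195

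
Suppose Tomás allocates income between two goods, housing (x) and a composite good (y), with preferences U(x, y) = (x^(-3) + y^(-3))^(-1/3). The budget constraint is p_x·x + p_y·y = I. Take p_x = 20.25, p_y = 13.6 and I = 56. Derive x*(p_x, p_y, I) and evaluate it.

From the CES first-order condition, (y/x)^(4) = p_x/p_y.
Solve for the ratio: y/x = [p_x/p_y]^(0.25).
With the ratio pinned down, the budget gives x* = I/(p_x + p_y·(y/x)) and y* = (y/x)·x*.
Numerically y/x = 1.104642, so x* = 56/(20.25 + 13.6·1.104642) = 1.5876.

x* = 1.5876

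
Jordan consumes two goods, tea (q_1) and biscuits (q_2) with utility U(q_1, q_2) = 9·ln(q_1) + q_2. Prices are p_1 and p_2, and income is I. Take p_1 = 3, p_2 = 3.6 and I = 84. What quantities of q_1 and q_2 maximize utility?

q_1* = 10.8, q_2* = 14.3333

So q_1*(p_1,p_2) = 9·p_2/p_1, independent of income; and q_2* = (I − 9·p_2)/p_2.
At the given prices: q_1* = 9·3.6/3 = 10.8, and q_2* = 14.3333.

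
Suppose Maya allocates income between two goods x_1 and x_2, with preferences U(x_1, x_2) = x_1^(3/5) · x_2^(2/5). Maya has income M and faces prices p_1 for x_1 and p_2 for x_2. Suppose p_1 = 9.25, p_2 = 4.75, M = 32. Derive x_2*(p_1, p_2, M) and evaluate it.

Tangency: MRS = (3/2)·x_2/x_1 = p_1/p_2.
So 0.6·p_2·x_2 = 0.4·p_1·x_1; combined with the budget, a share 0.6 of income goes to x_1.
Demand: x_1*(p_1,p_2,M) = 0.6·M/p_1 and x_2* = 0.4·M/p_2.
At p_1=9.25, p_2=4.75, M=32: x_2* = 0.4·32/4.75 = 2.6947.

x_2* = 2.6947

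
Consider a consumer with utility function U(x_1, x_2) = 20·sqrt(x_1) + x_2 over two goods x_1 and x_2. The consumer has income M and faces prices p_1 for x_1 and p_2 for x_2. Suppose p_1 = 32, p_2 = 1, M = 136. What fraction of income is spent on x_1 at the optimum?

share on x_1 = 0.023

Plugging in: x_1* = (10·1/32)² = 0.0977, x_2* = 132.875.
Expenditure on x_1: 32·0.0977 = 3.125; share = 0.023.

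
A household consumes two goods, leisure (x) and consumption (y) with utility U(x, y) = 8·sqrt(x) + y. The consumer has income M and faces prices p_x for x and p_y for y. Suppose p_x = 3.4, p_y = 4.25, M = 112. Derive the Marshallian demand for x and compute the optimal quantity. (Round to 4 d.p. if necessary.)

Utility is quasi-linear in y; the FOC for x is 4/√x = p_x/p_y.
Solve: √x = 4·p_y/p_x, so x*(p_x,p_y) = (4·p_y/p_x)², and y* = (M − p_x·x*)/p_y.
Plugging in: x* = (4·4.25/3.4)² = 25.

x* = 25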